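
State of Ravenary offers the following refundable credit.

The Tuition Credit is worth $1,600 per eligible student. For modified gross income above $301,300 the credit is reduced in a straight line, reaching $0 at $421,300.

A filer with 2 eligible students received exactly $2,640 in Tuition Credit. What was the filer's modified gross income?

$322,300

Full credit = 2 × $1,600 = $3,200.
$2,640 is 2,640/3,200 of the full $3,200, so 560/3,200 of the $120,000 range has been used: income = $301,300 + $120,000 × 560/3,200 = $322,300.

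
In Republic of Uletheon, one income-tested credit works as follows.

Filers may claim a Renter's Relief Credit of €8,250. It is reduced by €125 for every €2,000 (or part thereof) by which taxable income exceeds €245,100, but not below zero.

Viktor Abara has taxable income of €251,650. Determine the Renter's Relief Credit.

Renter's Relief Credit: income exceeds €245,100 by €6,550, which is 4 full-or-partial €2,000 increments; reduction = 4 × €125 = €500, leaving €7,750.

€7,750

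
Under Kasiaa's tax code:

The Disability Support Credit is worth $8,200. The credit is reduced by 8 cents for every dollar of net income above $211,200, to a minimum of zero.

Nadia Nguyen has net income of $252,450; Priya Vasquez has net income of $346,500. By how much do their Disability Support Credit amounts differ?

Nadia ($252,450): Disability Support Credit: 8% of the $41,250 excess over $211,200 is $3,300; credit = $8,200 − $3,300 = $4,900.
Priya ($346,500): Disability Support Credit: 8% of the $135,300 excess over $211,200 is $10,824 ≥ base, so the credit is $0.
Difference: |$4,900 − $0| = $4,900.

$4,900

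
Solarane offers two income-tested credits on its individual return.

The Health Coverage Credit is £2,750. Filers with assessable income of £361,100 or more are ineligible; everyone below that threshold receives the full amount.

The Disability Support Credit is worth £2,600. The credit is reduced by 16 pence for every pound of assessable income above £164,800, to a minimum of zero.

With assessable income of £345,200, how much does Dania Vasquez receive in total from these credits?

Health Coverage Credit: £345,200 is below the £361,100 cutoff, so the full £2,750 applies.
Disability Support Credit: 16% of the £180,400 excess over £164,800 is £28,864 ≥ base, so the credit is £0.
Total: £2,750 + £0 = £2,750.

£2,750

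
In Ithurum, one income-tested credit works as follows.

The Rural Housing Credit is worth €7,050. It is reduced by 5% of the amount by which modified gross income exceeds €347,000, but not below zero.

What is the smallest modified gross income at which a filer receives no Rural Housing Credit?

The credit falls by 5% of each euro above €347,000, so it reaches zero when the excess is €7,050 / 5% = €141,000: income = €347,000 + €141,000 = €488,000.

€488,000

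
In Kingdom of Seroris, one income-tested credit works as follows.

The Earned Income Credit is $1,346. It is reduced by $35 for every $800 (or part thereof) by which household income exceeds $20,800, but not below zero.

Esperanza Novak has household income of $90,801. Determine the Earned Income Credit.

$0

Earned Income Credit: income exceeds $20,800 by $70,001 → 88 increments × $35 = $3,080 ≥ base, so the credit is $0.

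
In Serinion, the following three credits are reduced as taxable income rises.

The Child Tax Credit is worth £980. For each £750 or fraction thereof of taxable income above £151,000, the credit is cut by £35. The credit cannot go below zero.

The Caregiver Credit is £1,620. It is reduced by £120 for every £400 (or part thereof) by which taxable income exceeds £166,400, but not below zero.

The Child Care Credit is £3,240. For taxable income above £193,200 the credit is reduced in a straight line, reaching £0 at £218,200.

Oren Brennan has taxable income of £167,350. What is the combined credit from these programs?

£4,710

Child Tax Credit: income exceeds £151,000 by £16,350, which is 22 full-or-partial £750 increments; reduction = 22 × £35 = £770, leaving £210.
Caregiver Credit: income exceeds £166,400 by £950, which is 3 full-or-partial £400 increments; reduction = 3 × £120 = £360, leaving £1,260.
Child Care Credit: £167,350 is at or below the £193,200 threshold, so the full £3,240 applies.
Total: £210 + £1,260 + £3,240 = £4,710.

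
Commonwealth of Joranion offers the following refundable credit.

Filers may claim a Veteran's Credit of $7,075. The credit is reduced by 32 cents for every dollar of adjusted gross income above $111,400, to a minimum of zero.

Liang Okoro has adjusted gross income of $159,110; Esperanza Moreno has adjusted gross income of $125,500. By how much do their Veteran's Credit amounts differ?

$2,563

Liang ($159,110): Veteran's Credit: 32% of the $47,710 excess over $111,400 is $15,267.20 ≥ base, so the credit is $0.
Esperanza ($125,500): Veteran's Credit: 32% of the $14,100 excess over $111,400 is $4,512; credit = $7,075 − $4,512 = $2,563.
Difference: |$0 − $2,563| = $2,563.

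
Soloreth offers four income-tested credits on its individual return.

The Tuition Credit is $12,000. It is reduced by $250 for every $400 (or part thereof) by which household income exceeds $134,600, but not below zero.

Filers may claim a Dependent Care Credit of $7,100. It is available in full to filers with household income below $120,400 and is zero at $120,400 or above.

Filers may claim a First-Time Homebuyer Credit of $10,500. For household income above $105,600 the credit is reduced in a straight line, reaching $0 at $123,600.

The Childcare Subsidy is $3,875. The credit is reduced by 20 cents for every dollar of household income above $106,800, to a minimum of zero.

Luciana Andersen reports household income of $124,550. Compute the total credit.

Tuition Credit: $124,550 is at or below the $134,600 threshold, so the full $12,000 applies.
Dependent Care Credit: $124,550 meets or exceeds the $120,400 cutoff, so the credit is $0.
First-Time Homebuyer Credit: $124,550 is at or above $123,600, so the credit is $0.
Childcare Subsidy: 20% of the $17,750 excess over $106,800 is $3,550; credit = $3,875 − $3,550 = $325.
Total: $12,000 + $0 + $0 + $325 = $12,325.

$12,325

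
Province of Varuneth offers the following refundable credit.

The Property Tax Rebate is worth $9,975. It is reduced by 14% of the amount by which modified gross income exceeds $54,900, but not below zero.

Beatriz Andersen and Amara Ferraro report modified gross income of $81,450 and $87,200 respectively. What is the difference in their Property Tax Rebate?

$805

Beatriz ($81,450): Property Tax Rebate: 14% of the $26,550 excess over $54,900 is $3,717; credit = $9,975 − $3,717 = $6,258.
Amara ($87,200): Property Tax Rebate: 14% of the $32,300 excess over $54,900 is $4,522; credit = $9,975 − $4,522 = $5,453.
Difference: |$6,258 − $5,453| = $805.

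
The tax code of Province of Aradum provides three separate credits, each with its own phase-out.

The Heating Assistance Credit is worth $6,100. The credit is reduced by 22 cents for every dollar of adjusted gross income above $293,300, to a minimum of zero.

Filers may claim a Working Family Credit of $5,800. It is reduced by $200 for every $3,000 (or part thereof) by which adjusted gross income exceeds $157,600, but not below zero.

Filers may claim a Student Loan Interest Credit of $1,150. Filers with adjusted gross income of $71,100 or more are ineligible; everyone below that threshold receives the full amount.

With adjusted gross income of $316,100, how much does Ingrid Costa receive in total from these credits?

$1,084

Heating Assistance Credit: 22% of the $22,800 excess over $293,300 is $5,016; credit = $6,100 − $5,016 = $1,084.
Working Family Credit: income exceeds $157,600 by $158,500 → 53 increments × $200 = $10,600 ≥ base, so the credit is $0.
Student Loan Interest Credit: $316,100 meets or exceeds the $71,100 cutoff, so the credit is $0.
Total: $1,084 + $0 + $0 = $1,084.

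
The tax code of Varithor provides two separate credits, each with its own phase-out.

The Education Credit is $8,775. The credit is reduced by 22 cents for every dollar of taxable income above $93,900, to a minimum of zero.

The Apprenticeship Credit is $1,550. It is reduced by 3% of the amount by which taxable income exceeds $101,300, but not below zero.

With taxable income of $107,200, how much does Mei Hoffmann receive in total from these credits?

Education Credit: 22% of the $13,300 excess over $93,900 is $2,926; credit = $8,775 − $2,926 = $5,849.
Apprenticeship Credit: 3% of the $5,900 excess over $101,300 is $177; credit = $1,550 − $177 = $1,373.
Total: $5,849 + $1,373 = $7,222.

$7,222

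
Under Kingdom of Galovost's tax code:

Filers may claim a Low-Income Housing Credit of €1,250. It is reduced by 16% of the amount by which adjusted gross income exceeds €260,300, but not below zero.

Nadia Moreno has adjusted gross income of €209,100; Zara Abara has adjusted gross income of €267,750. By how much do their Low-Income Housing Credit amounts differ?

€1,192

Nadia (€209,100): Low-Income Housing Credit: €209,100 is at or below the €260,300 threshold, so the full €1,250 applies.
Zara (€267,750): Low-Income Housing Credit: 16% of the €7,450 excess over €260,300 is €1,192; credit = €1,250 − €1,192 = €58.
Difference: |€1,250 − €58| = €1,192.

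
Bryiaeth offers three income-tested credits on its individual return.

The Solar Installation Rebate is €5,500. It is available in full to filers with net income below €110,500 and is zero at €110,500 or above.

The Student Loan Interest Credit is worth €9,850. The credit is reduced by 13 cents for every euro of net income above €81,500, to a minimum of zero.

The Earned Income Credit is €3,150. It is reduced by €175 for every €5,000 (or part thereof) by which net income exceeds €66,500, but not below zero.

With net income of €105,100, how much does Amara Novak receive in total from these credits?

Solar Installation Rebate: €105,100 is below the €110,500 cutoff, so the full €5,500 applies.
Student Loan Interest Credit: 13% of the €23,600 excess over €81,500 is €3,068; credit = €9,850 − €3,068 = €6,782.
Earned Income Credit: income exceeds €66,500 by €38,600, which is 8 full-or-partial €5,000 increments; reduction = 8 × €175 = €1,400, leaving €1,750.
Total: €5,500 + €6,782 + €1,750 = €14,032.

€14,032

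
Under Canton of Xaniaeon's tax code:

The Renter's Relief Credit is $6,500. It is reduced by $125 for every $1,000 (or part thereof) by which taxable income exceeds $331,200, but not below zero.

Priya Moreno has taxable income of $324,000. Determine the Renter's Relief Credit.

Renter's Relief Credit: $324,000 is at or below the $331,200 threshold, so the full $6,500 applies.

$6,500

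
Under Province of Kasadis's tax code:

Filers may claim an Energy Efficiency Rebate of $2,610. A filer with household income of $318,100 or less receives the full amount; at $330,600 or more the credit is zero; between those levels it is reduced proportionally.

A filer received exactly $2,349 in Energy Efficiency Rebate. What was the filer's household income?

$2,349 is 2,349/2,610 of the full $2,610, so 261/2,610 of the $12,500 range has been used: income = $318,100 + $12,500 × 261/2,610 = $319,350.

$319,350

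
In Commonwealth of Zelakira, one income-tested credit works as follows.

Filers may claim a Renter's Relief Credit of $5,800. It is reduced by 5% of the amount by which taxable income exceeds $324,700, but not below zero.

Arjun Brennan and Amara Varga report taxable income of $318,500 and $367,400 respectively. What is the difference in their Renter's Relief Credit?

$2,135

Arjun ($318,500): Renter's Relief Credit: $318,500 is at or below the $324,700 threshold, so the full $5,800 applies.
Amara ($367,400): Renter's Relief Credit: 5% of the $42,700 excess over $324,700 is $2,135; credit = $5,800 − $2,135 = $3,665.
Difference: |$5,800 − $3,665| = $2,135.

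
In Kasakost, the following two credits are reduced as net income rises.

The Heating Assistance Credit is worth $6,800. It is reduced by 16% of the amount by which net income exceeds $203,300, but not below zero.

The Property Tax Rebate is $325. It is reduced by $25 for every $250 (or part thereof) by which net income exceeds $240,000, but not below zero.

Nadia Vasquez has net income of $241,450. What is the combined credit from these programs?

Heating Assistance Credit: 16% of the $38,150 excess over $203,300 is $6,104; credit = $6,800 − $6,104 = $696.
Property Tax Rebate: income exceeds $240,000 by $1,450, which is 6 full-or-partial $250 increments; reduction = 6 × $25 = $150, leaving $175.
Total: $696 + $175 = $871.

$871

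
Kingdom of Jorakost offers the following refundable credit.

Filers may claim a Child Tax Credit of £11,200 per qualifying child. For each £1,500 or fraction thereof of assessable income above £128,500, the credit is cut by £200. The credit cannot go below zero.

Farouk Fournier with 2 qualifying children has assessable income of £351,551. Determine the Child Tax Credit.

£0

Child Tax Credit: base = 2 × £11,200 = £22,400. income exceeds £128,500 by £223,051 → 149 increments × £200 = £29,800 ≥ base, so the credit is £0.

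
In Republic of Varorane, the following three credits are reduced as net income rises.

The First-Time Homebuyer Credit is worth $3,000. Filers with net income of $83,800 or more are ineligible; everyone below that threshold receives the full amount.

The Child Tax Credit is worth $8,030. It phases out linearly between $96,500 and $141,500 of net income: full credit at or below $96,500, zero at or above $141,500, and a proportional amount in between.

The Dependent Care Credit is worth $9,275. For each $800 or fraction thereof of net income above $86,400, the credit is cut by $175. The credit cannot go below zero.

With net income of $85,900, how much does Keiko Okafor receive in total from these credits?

$17,305

First-Time Homebuyer Credit: $85,900 meets or exceeds the $83,800 cutoff, so the credit is $0.
Child Tax Credit: $85,900 is at or below the $96,500 threshold, so the full $8,030 applies.
Dependent Care Credit: $85,900 is at or below the $86,400 threshold, so the full $9,275 applies.
Total: $0 + $8,030 + $9,275 = $17,305.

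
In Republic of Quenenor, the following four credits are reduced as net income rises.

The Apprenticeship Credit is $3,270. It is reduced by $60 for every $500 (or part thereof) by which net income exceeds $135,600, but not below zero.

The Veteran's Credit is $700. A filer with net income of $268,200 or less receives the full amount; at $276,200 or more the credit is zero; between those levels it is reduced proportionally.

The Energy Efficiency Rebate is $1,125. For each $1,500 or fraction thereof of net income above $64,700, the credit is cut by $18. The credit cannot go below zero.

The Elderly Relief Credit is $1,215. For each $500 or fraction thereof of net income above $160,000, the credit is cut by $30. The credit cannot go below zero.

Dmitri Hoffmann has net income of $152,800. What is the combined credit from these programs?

Apprenticeship Credit: income exceeds $135,600 by $17,200, which is 35 full-or-partial $500 increments; reduction = 35 × $60 = $2,100, leaving $1,170.
Veteran's Credit: $152,800 is at or below the $268,200 threshold, so the full $700 applies.
Energy Efficiency Rebate: income exceeds $64,700 by $88,100, which is 59 full-or-partial $1,500 increments; reduction = 59 × $18 = $1,062, leaving $63.
Elderly Relief Credit: $152,800 is at or below the $160,000 threshold, so the full $1,215 applies.
Total: $1,170 + $700 + $63 + $1,215 = $3,148.

$3,148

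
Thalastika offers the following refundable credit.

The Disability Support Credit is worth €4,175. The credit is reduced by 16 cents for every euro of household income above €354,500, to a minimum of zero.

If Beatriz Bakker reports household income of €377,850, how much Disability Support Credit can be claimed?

€439

Disability Support Credit: 16% of the €23,350 excess over €354,500 is €3,736; credit = €4,175 − €3,736 = €439.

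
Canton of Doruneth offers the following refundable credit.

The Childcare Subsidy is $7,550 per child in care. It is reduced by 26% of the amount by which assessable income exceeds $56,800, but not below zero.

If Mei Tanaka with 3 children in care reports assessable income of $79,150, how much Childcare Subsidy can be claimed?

Childcare Subsidy: base = 3 × $7,550 = $22,650. 26% of the $22,350 excess over $56,800 is $5,811; credit = $22,650 − $5,811 = $16,839.

$16,839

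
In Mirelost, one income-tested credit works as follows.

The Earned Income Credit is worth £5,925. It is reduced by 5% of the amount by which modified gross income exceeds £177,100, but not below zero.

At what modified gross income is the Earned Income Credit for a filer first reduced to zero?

The credit falls by 5% of each pound above £177,100, so it reaches zero when the excess is £5,925 / 5% = £118,500: income = £177,100 + £118,500 = £295,600.

£295,600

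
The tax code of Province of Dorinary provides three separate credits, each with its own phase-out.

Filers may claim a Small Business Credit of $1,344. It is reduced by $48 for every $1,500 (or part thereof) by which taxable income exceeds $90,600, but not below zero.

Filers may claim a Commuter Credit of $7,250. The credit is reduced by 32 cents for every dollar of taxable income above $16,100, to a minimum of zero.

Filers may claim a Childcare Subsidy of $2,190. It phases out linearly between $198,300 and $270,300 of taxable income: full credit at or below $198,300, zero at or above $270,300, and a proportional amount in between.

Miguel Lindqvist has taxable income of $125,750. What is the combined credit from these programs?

Small Business Credit: income exceeds $90,600 by $35,150, which is 24 full-or-partial $1,500 increments; reduction = 24 × $48 = $1,152, leaving $192.
Commuter Credit: 32% of the $109,650 excess over $16,100 is $35,088 ≥ base, so the credit is $0.
Childcare Subsidy: $125,750 is at or below the $198,300 threshold, so the full $2,190 applies.
Total: $192 + $0 + $2,190 = $2,382.

$2,382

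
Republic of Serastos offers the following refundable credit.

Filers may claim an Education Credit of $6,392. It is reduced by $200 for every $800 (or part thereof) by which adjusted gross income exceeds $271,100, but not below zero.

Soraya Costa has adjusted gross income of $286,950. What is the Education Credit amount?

Education Credit: income exceeds $271,100 by $15,850, which is 20 full-or-partial $800 increments; reduction = 20 × $200 = $4,000, leaving $2,392.

$2,392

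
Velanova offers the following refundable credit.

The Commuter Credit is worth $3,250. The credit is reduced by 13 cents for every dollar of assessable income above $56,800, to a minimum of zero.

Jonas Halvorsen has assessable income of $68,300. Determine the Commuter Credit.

Commuter Credit: 13% of the $11,500 excess over $56,800 is $1,495; credit = $3,250 − $1,495 = $1,755.

$1,755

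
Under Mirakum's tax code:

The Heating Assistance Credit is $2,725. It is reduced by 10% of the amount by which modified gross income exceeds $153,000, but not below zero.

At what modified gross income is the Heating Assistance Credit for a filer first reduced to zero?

$180,250

The credit falls by 10% of each dollar above $153,000, so it reaches zero when the excess is $2,725 / 10% = $27,250: income = $153,000 + $27,250 = $180,250.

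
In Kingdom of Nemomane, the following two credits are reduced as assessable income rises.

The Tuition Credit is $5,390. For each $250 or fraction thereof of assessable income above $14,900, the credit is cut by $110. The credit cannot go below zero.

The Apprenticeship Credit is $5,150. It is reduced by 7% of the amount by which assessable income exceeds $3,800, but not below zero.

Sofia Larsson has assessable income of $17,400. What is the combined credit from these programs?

Tuition Credit: income exceeds $14,900 by $2,500, which is 10 full-or-partial $250 increments; reduction = 10 × $110 = $1,100, leaving $4,290.
Apprenticeship Credit: 7% of the $13,600 excess over $3,800 is $952; credit = $5,150 − $952 = $4,198.
Total: $4,290 + $4,198 = $8,488.

$8,488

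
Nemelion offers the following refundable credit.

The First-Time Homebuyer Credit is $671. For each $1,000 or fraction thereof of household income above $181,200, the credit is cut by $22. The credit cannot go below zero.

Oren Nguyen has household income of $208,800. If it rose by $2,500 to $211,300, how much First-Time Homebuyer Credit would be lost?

$55

At $208,800 — income exceeds $181,200 by $27,600, which is 28 full-or-partial $1,000 increments; reduction = 28 × $22 = $616, leaving $55.
At $211,300 — income exceeds $181,200 by $30,100 → 31 increments × $22 = $682 ≥ base, so the credit is $0.
Lost: $55 − $0 = $55.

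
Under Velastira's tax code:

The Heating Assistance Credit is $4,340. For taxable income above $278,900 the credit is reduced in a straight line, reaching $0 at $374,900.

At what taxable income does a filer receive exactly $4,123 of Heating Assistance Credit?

$4,123 is 4,123/4,340 of the full $4,340, so 217/4,340 of the $96,000 range has been used: income = $278,900 + $96,000 × 217/4,340 = $283,700.

$283,700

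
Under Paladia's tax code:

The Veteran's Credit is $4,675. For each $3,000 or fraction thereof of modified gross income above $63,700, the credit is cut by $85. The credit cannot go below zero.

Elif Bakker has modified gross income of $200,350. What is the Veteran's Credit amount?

$765

Veteran's Credit: income exceeds $63,700 by $136,650, which is 46 full-or-partial $3,000 increments; reduction = 46 × $85 = $3,910, leaving $765.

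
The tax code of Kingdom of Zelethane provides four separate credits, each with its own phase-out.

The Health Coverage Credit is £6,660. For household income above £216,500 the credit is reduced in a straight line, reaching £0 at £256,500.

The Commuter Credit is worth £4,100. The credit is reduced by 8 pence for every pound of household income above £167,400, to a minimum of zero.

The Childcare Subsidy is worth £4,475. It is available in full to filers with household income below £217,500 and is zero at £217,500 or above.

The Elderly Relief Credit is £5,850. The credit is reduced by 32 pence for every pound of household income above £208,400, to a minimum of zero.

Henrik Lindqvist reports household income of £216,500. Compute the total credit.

Health Coverage Credit: £216,500 is at or below the £216,500 threshold, so the full £6,660 applies.
Commuter Credit: 8% of the £49,100 excess over £167,400 is £3,928; credit = £4,100 − £3,928 = £172.
Childcare Subsidy: £216,500 is below the £217,500 cutoff, so the full £4,475 applies.
Elderly Relief Credit: 32% of the £8,100 excess over £208,400 is £2,592; credit = £5,850 − £2,592 = £3,258.
Total: £6,660 + £172 + £4,475 + £3,258 = £14,565.

£14,565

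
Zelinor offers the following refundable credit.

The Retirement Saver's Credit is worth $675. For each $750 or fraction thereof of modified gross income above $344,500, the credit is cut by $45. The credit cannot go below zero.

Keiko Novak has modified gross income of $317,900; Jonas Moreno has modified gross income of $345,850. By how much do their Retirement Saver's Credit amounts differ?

Keiko ($317,900): Retirement Saver's Credit: $317,900 is at or below the $344,500 threshold, so the full $675 applies.
Jonas ($345,850): Retirement Saver's Credit: income exceeds $344,500 by $1,350, which is 2 full-or-partial $750 increments; reduction = 2 × $45 = $90, leaving $585.
Difference: |$675 − $585| = $90.

$90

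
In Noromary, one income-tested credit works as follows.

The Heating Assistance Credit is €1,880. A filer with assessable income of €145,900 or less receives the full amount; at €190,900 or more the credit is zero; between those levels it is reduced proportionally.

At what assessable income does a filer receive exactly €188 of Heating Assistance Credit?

€188 is 188/1,880 of the full €1,880, so 1,692/1,880 of the €45,000 range has been used: income = €145,900 + €45,000 × 1,692/1,880 = €186,400.

€186,400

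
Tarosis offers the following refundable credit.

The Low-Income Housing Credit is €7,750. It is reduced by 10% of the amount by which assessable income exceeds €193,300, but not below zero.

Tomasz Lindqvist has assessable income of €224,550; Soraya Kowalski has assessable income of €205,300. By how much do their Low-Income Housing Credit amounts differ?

Tomasz (€224,550): Low-Income Housing Credit: 10% of the €31,250 excess over €193,300 is €3,125; credit = €7,750 − €3,125 = €4,625.
Soraya (€205,300): Low-Income Housing Credit: 10% of the €12,000 excess over €193,300 is €1,200; credit = €7,750 − €1,200 = €6,550.
Difference: |€4,625 − €6,550| = €1,925.

€1,925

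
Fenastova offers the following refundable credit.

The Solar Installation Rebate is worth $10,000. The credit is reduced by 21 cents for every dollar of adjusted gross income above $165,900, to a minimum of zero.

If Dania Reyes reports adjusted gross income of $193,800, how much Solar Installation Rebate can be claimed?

$4,141

Solar Installation Rebate: 21% of the $27,900 excess over $165,900 is $5,859; credit = $10,000 − $5,859 = $4,141.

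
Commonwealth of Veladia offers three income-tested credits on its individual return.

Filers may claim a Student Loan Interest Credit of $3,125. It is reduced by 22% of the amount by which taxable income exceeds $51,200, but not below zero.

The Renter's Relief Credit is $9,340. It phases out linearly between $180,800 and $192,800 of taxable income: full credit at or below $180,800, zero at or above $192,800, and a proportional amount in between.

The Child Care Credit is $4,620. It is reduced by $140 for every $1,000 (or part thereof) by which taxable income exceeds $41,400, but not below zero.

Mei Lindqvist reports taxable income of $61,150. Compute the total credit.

Student Loan Interest Credit: 22% of the $9,950 excess over $51,200 is $2,189; credit = $3,125 − $2,189 = $936.
Renter's Relief Credit: $61,150 is at or below the $180,800 threshold, so the full $9,340 applies.
Child Care Credit: income exceeds $41,400 by $19,750, which is 20 full-or-partial $1,000 increments; reduction = 20 × $140 = $2,800, leaving $1,820.
Total: $936 + $9,340 + $1,820 = $12,096.

$12,096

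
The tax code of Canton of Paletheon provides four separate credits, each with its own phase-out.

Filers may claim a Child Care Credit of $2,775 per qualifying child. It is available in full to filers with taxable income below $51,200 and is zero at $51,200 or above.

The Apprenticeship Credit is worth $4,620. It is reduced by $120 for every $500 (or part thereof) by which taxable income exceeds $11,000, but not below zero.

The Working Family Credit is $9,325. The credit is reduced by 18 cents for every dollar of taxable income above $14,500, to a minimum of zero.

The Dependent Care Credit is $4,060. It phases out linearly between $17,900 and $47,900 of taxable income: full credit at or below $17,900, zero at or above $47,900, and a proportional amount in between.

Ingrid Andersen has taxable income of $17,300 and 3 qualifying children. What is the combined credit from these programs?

$24,266

Child Care Credit: base = 3 × $2,775 = $8,325. $17,300 is below the $51,200 cutoff, so the full $8,325 applies.
Apprenticeship Credit: income exceeds $11,000 by $6,300, which is 13 full-or-partial $500 increments; reduction = 13 × $120 = $1,560, leaving $3,060.
Working Family Credit: 18% of the $2,800 excess over $14,500 is $504; credit = $9,325 − $504 = $8,821.
Dependent Care Credit: $17,300 is at or below the $17,900 threshold, so the full $4,060 applies.
Total: $8,325 + $3,060 + $8,821 + $4,060 = $24,266.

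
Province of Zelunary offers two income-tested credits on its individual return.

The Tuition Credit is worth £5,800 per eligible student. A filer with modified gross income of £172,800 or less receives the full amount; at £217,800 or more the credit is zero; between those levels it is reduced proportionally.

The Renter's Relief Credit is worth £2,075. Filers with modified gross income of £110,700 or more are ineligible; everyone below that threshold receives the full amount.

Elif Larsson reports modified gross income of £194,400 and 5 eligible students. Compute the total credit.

Tuition Credit: base = 5 × £5,800 = £29,000. £194,400 is £21,600 into a £45,000 phase-out range, leaving 23,400/45,000 of the credit: £29,000 × 23,400/45,000 = £15,080.
Renter's Relief Credit: £194,400 meets or exceeds the £110,700 cutoff, so the credit is £0.
Total: £15,080 + £0 = £15,080.

£15,080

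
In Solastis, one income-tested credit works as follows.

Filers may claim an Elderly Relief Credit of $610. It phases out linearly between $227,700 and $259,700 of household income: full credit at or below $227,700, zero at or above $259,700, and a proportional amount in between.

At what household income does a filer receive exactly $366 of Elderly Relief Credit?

$240,500

$366 is 366/610 of the full $610, so 244/610 of the $32,000 range has been used: income = $227,700 + $32,000 × 244/610 = $240,500.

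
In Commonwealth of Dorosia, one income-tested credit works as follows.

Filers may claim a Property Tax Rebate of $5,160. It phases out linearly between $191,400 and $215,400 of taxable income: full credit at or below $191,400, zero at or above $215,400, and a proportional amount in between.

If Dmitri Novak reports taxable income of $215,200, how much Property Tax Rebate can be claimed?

$43

Property Tax Rebate: $215,200 is $23,800 into a $24,000 phase-out range, leaving 200/24,000 of the credit: $5,160 × 200/24,000 = $43.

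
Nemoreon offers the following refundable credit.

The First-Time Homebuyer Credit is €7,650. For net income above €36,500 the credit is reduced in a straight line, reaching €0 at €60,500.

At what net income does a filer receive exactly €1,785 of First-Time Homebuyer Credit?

€1,785 is 1,785/7,650 of the full €7,650, so 5,865/7,650 of the €24,000 range has been used: income = €36,500 + €24,000 × 5,865/7,650 = €54,900.

€54,900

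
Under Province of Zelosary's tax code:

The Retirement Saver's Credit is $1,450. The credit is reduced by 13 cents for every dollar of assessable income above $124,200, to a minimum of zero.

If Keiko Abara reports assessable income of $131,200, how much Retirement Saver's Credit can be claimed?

Retirement Saver's Credit: 13% of the $7,000 excess over $124,200 is $910; credit = $1,450 − $910 = $540.

$540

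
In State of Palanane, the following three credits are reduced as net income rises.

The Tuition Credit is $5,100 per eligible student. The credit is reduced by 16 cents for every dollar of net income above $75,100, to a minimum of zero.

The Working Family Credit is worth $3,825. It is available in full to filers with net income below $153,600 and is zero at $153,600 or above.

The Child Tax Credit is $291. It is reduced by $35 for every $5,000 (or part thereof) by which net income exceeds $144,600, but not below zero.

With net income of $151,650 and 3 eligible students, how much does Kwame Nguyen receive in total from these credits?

$7,098

Tuition Credit: base = 3 × $5,100 = $15,300. 16% of the $76,550 excess over $75,100 is $12,248; credit = $15,300 − $12,248 = $3,052.
Working Family Credit: $151,650 is below the $153,600 cutoff, so the full $3,825 applies.
Child Tax Credit: income exceeds $144,600 by $7,050, which is 2 full-or-partial $5,000 increments; reduction = 2 × $35 = $70, leaving $221.
Total: $3,052 + $3,825 + $221 = $7,098.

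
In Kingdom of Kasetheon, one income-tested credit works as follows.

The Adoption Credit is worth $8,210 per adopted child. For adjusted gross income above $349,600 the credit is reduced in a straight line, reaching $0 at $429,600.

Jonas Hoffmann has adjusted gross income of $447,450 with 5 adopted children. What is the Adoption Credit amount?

Adoption Credit: base = 5 × $8,210 = $41,050. $447,450 is at or above $429,600, so the credit is $0.

$0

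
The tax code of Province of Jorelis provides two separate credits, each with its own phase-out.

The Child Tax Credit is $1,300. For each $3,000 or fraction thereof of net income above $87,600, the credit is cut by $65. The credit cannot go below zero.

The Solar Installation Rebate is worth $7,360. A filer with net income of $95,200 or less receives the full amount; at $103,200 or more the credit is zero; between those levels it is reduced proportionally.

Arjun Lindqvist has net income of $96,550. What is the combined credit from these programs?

$7,223

Child Tax Credit: income exceeds $87,600 by $8,950, which is 3 full-or-partial $3,000 increments; reduction = 3 × $65 = $195, leaving $1,105.
Solar Installation Rebate: $96,550 is $1,350 into a $8,000 phase-out range, leaving 6,650/8,000 of the credit: $7,360 × 6,650/8,000 = $6,118.
Total: $1,105 + $6,118 = $7,223.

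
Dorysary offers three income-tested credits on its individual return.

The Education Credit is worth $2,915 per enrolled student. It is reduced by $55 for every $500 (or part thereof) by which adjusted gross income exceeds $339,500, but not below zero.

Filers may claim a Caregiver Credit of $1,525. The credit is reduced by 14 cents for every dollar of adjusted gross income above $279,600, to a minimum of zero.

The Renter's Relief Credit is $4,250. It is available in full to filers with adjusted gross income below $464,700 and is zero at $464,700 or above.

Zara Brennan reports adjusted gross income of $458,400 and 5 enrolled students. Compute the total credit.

$5,735

Education Credit: base = 5 × $2,915 = $14,575. income exceeds $339,500 by $118,900, which is 238 full-or-partial $500 increments; reduction = 238 × $55 = $13,090, leaving $1,485.
Caregiver Credit: 14% of the $178,800 excess over $279,600 is $25,032 ≥ base, so the credit is $0.
Renter's Relief Credit: $458,400 is below the $464,700 cutoff, so the full $4,250 applies.
Total: $1,485 + $0 + $4,250 = $5,735.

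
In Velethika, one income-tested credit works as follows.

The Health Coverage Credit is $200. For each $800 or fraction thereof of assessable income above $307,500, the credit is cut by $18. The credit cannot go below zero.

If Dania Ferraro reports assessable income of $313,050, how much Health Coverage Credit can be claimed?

Health Coverage Credit: income exceeds $307,500 by $5,550, which is 7 full-or-partial $800 increments; reduction = 7 × $18 = $126, leaving $74.

$74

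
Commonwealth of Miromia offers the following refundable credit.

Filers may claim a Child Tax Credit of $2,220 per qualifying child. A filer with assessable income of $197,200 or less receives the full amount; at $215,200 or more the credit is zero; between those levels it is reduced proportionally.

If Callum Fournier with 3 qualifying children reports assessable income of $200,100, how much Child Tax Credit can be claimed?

Child Tax Credit: base = 3 × $2,220 = $6,660. $200,100 is $2,900 into a $18,000 phase-out range, leaving 15,100/18,000 of the credit: $6,660 × 15,100/18,000 = $5,587.

$5,587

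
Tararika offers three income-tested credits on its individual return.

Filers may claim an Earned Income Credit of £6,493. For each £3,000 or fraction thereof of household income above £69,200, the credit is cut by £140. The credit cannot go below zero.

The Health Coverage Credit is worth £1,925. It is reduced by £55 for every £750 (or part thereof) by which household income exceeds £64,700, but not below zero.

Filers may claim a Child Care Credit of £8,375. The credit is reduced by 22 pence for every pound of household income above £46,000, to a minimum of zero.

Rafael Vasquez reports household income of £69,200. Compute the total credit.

Earned Income Credit: £69,200 is at or below the £69,200 threshold, so the full £6,493 applies.
Health Coverage Credit: income exceeds £64,700 by £4,500, which is 6 full-or-partial £750 increments; reduction = 6 × £55 = £330, leaving £1,595.
Child Care Credit: 22% of the £23,200 excess over £46,000 is £5,104; credit = £8,375 − £5,104 = £3,271.
Total: £6,493 + £1,595 + £3,271 = £11,359.

£11,359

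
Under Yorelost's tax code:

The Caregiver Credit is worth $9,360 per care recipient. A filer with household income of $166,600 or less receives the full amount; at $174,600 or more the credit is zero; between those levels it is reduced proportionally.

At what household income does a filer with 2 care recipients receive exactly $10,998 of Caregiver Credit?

Full credit = 2 × $9,360 = $18,720.
$10,998 is 10,998/18,720 of the full $18,720, so 7,722/18,720 of the $8,000 range has been used: income = $166,600 + $8,000 × 7,722/18,720 = $169,900.

$169,900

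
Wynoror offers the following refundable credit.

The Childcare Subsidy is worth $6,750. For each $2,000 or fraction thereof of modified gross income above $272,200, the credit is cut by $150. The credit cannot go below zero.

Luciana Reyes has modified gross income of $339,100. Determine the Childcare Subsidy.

Childcare Subsidy: income exceeds $272,200 by $66,900, which is 34 full-or-partial $2,000 increments; reduction = 34 × $150 = $5,100, leaving $1,650.

$1,650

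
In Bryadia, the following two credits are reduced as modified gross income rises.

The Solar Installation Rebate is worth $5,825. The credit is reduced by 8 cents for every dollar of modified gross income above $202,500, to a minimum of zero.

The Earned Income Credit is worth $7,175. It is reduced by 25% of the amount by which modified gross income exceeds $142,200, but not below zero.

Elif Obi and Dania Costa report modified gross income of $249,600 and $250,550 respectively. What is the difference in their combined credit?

Elif ($249,600): Solar Installation Rebate: 8% of the $47,100 excess over $202,500 is $3,768; credit = $5,825 − $3,768 = $2,057. Earned Income Credit: 25% of the $107,400 excess over $142,200 is $26,850 ≥ base, so the credit is $0. total $2,057 + $0 = $2,057
Dania ($250,550): Solar Installation Rebate: 8% of the $48,050 excess over $202,500 is $3,844; credit = $5,825 − $3,844 = $1,981. Earned Income Credit: 25% of the $108,350 excess over $142,200 is $27,087.50 ≥ base, so the credit is $0. total $1,981 + $0 = $1,981
Difference: |$2,057 − $1,981| = $76.

$76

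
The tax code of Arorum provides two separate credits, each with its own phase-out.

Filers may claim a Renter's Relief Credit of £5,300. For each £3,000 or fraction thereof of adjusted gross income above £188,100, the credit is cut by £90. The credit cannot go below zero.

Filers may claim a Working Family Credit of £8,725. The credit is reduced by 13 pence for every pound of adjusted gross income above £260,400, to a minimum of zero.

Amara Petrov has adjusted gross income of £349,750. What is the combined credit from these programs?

Renter's Relief Credit: income exceeds £188,100 by £161,650, which is 54 full-or-partial £3,000 increments; reduction = 54 × £90 = £4,860, leaving £440.
Working Family Credit: 13% of the £89,350 excess over £260,400 is £11,615.50 ≥ base, so the credit is £0.
Total: £440 + £0 = £440.

£440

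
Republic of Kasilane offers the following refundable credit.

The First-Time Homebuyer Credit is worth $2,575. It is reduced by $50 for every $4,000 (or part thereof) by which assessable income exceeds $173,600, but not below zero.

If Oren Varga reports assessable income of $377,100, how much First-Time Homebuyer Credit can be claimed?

$25

First-Time Homebuyer Credit: income exceeds $173,600 by $203,500, which is 51 full-or-partial $4,000 increments; reduction = 51 × $50 = $2,550, leaving $25.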